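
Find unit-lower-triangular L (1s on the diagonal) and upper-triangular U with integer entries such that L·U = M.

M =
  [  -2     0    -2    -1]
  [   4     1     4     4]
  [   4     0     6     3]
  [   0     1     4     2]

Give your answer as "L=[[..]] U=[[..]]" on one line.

  r1 -= -2·r0 → [0,1,0,2]
  r2 -= -2·r0 → [0,0,2,1]
  r3 -= 0·r0 → [0,1,4,2]
  r2 -= 0·r1 → [0,0,2,1]
  r3 -= 1·r1 → [0,0,4,0]
  r3 -= 2·r2 → [0,0,0,-2]

L=[[1,0,0,0],[-2,1,0,0],[-2,0,1,0],[0,1,2,1]] U=[[-2,0,-2,-1],[0,1,0,2],[0,0,2,1],[0,0,0,-2]]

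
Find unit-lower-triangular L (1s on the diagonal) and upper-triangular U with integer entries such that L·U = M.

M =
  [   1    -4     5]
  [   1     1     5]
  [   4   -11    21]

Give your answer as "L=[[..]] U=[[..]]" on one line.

  R1 -= 1·R0 → [0,5,0]
  R2 -= 4·R0 → [0,5,1]
  R2 -= 1·R1 → [0,0,1]

L=[[1,0,0],[1,1,0],[4,1,1]] U=[[1,-4,5],[0,5,0],[0,0,1]]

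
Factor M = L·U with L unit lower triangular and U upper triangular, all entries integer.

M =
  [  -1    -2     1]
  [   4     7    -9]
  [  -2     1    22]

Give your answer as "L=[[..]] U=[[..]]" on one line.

L=[[1,0,0],[-4,1,0],[2,-5,1]] U=[[-1,-2,1],[0,-1,-5],[0,0,-5]]

  R1 -= -4·R0 → [0,-1,-5]
  R2 -= 2·R0 → [0,5,20]
  R2 -= -5·R1 → [0,0,-5]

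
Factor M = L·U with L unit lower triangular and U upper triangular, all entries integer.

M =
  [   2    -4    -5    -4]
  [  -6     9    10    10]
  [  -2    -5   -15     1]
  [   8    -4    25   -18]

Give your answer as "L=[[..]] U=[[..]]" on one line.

  R1 -= -3·R0 → [0,-3,-5,-2]
  R2 -= -1·R0 → [0,-9,-20,-3]
  R3 -= 4·R0 → [0,12,45,-2]
  R2 -= 3·R1 → [0,0,-5,3]
  R3 -= -4·R1 → [0,0,25,-10]
  R3 -= -5·R2 → [0,0,0,5]

L=[[1,0,0,0],[-3,1,0,0],[-1,3,1,0],[4,-4,-5,1]] U=[[2,-4,-5,-4],[0,-3,-5,-2],[0,0,-5,3],[0,0,0,5]]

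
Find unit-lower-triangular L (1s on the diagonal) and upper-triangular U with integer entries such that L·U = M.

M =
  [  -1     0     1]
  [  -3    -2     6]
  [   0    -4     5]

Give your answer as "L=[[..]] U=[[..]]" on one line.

  r1 -= 3·r0 → [0,-2,3]
  r2 -= 0·r0 → [0,-4,5]
  r2 -= 2·r1 → [0,0,-1]

L=[[1,0,0],[3,1,0],[0,2,1]] U=[[-1,0,1],[0,-2,3],[0,0,-1]]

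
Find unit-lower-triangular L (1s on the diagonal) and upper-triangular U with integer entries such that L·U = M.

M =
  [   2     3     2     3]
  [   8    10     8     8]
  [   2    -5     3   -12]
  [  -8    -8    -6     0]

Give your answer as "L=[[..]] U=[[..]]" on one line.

L=[[1,0,0,0],[4,1,0,0],[1,4,1,0],[-4,-2,2,1]] U=[[2,3,2,3],[0,-2,0,-4],[0,0,1,1],[0,0,0,2]]

  R1 -= 4·R0 → [0,-2,0,-4]
  R2 -= 1·R0 → [0,-8,1,-15]
  R3 -= -4·R0 → [0,4,2,12]
  R2 -= 4·R1 → [0,0,1,1]
  R3 -= -2·R1 → [0,0,2,4]
  R3 -= 2·R2 → [0,0,0,2]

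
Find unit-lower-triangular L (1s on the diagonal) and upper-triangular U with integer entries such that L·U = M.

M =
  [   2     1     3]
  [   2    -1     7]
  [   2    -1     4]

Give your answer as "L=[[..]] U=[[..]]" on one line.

L=[[1,0,0],[1,1,0],[1,1,1]] U=[[2,1,3],[0,-2,4],[0,0,-3]]

  row1 -= 1·row0 → [0,-2,4]
  row2 -= 1·row0 → [0,-2,1]
  row2 -= 1·row1 → [0,0,-3]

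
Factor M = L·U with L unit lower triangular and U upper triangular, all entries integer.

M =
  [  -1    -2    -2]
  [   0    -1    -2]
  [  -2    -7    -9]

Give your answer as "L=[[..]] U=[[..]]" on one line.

L=[[1,0,0],[0,1,0],[2,3,1]] U=[[-1,-2,-2],[0,-1,-2],[0,0,1]]

  row1 -= 0·row0 → [0,-1,-2]
  row2 -= 2·row0 → [0,-3,-5]
  row2 -= 3·row1 → [0,0,1]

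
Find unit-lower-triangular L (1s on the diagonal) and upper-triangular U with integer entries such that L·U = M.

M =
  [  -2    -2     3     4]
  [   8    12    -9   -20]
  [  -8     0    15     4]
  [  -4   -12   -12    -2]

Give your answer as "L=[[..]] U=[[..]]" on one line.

  row1 -= -4·row0 → [0,4,3,-4]
  row2 -= 4·row0 → [0,8,3,-12]
  row3 -= 2·row0 → [0,-8,-18,-10]
  row2 -= 2·row1 → [0,0,-3,-4]
  row3 -= -2·row1 → [0,0,-12,-18]
  row3 -= 4·row2 → [0,0,0,-2]

L=[[1,0,0,0],[-4,1,0,0],[4,2,1,0],[2,-2,4,1]] U=[[-2,-2,3,4],[0,4,3,-4],[0,0,-3,-4],[0,0,0,-2]]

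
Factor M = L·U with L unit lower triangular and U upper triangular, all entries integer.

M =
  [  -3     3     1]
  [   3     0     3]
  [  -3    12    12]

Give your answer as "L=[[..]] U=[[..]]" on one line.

L=[[1,0,0],[-1,1,0],[1,3,1]] U=[[-3,3,1],[0,3,4],[0,0,-1]]

  r1 -= -1·r0 → [0,3,4]
  r2 -= 1·r0 → [0,9,11]
  r2 -= 3·r1 → [0,0,-1]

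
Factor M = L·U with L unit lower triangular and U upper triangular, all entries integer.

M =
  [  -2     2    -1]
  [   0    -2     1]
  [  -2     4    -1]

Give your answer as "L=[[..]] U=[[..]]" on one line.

  row1 -= 0·row0 → [0,-2,1]
  row2 -= 1·row0 → [0,2,0]
  row2 -= -1·row1 → [0,0,1]

L=[[1,0,0],[0,1,0],[1,-1,1]] U=[[-2,2,-1],[0,-2,1],[0,0,1]]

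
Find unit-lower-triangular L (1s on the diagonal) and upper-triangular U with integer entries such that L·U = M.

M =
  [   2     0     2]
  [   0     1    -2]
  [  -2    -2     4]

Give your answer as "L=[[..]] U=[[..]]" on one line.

L=[[1,0,0],[0,1,0],[-1,-2,1]] U=[[2,0,2],[0,1,-2],[0,0,2]]

  r1 -= 0·r0 → [0,1,-2]
  r2 -= -1·r0 → [0,-2,6]
  r2 -= -2·r1 → [0,0,2]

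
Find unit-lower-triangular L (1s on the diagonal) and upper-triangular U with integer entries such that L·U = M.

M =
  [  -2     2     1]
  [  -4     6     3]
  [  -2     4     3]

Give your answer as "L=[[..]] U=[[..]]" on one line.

L=[[1,0,0],[2,1,0],[1,1,1]] U=[[-2,2,1],[0,2,1],[0,0,1]]

  R1 -= 2·R0 → [0,2,1]
  R2 -= 1·R0 → [0,2,2]
  R2 -= 1·R1 → [0,0,1]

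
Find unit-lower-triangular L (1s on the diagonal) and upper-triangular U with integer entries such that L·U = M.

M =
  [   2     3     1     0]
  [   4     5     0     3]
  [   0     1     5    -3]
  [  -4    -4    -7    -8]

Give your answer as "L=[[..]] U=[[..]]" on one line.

  r1 -= 2·r0 → [0,-1,-2,3]
  r2 -= 0·r0 → [0,1,5,-3]
  r3 -= -2·r0 → [0,2,-5,-8]
  r2 -= -1·r1 → [0,0,3,0]
  r3 -= -2·r1 → [0,0,-9,-2]
  r3 -= -3·r2 → [0,0,0,-2]

L=[[1,0,0,0],[2,1,0,0],[0,-1,1,0],[-2,-2,-3,1]] U=[[2,3,1,0],[0,-1,-2,3],[0,0,3,0],[0,0,0,-2]]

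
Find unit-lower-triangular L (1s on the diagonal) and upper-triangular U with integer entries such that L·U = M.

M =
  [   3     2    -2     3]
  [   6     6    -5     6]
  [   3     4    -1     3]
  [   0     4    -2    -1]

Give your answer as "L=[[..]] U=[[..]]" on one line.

  row1 -= 2·row0 → [0,2,-1,0]
  row2 -= 1·row0 → [0,2,1,0]
  row3 -= 0·row0 → [0,4,-2,-1]
  row2 -= 1·row1 → [0,0,2,0]
  row3 -= 2·row1 → [0,0,0,-1]
  row3 -= 0·row2 → [0,0,0,-1]

L=[[1,0,0,0],[2,1,0,0],[1,1,1,0],[0,2,0,1]] U=[[3,2,-2,3],[0,2,-1,0],[0,0,2,0],[0,0,0,-1]]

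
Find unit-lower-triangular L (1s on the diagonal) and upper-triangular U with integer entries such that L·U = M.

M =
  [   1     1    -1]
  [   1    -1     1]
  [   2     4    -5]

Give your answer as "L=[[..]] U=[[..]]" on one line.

L=[[1,0,0],[1,1,0],[2,-1,1]] U=[[1,1,-1],[0,-2,2],[0,0,-1]]

  r1 -= 1·r0 → [0,-2,2]
  r2 -= 2·r0 → [0,2,-3]
  r2 -= -1·r1 → [0,0,-1]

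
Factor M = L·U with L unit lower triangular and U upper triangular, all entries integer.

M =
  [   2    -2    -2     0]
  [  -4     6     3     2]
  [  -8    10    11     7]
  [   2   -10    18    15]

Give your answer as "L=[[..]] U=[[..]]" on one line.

L=[[1,0,0,0],[-2,1,0,0],[-4,1,1,0],[1,-4,4,1]] U=[[2,-2,-2,0],[0,2,-1,2],[0,0,4,5],[0,0,0,3]]

  row1 -= -2·row0 → [0,2,-1,2]
  row2 -= -4·row0 → [0,2,3,7]
  row3 -= 1·row0 → [0,-8,20,15]
  row2 -= 1·row1 → [0,0,4,5]
  row3 -= -4·row1 → [0,0,16,23]
  row3 -= 4·row2 → [0,0,0,3]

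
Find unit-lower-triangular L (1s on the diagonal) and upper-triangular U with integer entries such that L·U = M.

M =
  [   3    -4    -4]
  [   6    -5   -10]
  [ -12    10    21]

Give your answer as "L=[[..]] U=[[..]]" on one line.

  R1 -= 2·R0 → [0,3,-2]
  R2 -= -4·R0 → [0,-6,5]
  R2 -= -2·R1 → [0,0,1]

L=[[1,0,0],[2,1,0],[-4,-2,1]] U=[[3,-4,-4],[0,3,-2],[0,0,1]]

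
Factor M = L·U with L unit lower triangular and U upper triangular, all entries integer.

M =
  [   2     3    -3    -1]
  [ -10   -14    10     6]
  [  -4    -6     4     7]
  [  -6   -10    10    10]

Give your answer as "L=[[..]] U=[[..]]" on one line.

  row1 -= -5·row0 → [0,1,-5,1]
  row2 -= -2·row0 → [0,0,-2,5]
  row3 -= -3·row0 → [0,-1,1,7]
  row2 -= 0·row1 → [0,0,-2,5]
  row3 -= -1·row1 → [0,0,-4,8]
  row3 -= 2·row2 → [0,0,0,-2]

L=[[1,0,0,0],[-5,1,0,0],[-2,0,1,0],[-3,-1,2,1]] U=[[2,3,-3,-1],[0,1,-5,1],[0,0,-2,5],[0,0,0,-2]]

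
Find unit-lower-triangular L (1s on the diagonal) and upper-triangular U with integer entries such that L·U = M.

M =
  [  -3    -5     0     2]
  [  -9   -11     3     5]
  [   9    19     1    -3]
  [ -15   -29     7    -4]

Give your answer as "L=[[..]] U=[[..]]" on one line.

L=[[1,0,0,0],[3,1,0,0],[-3,1,1,0],[5,-1,-5,1]] U=[[-3,-5,0,2],[0,4,3,-1],[0,0,-2,4],[0,0,0,5]]

  R1 -= 3·R0 → [0,4,3,-1]
  R2 -= -3·R0 → [0,4,1,3]
  R3 -= 5·R0 → [0,-4,7,-14]
  R2 -= 1·R1 → [0,0,-2,4]
  R3 -= -1·R1 → [0,0,10,-15]
  R3 -= -5·R2 → [0,0,0,5]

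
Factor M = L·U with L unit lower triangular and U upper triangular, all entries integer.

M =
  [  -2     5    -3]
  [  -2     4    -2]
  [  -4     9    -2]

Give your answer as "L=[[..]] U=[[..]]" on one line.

L=[[1,0,0],[1,1,0],[2,1,1]] U=[[-2,5,-3],[0,-1,1],[0,0,3]]

  row1 -= 1·row0 → [0,-1,1]
  row2 -= 2·row0 → [0,-1,4]
  row2 -= 1·row1 → [0,0,3]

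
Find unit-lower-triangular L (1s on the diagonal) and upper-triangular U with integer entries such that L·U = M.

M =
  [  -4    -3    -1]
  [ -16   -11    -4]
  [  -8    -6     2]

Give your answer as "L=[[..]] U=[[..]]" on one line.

  r1 -= 4·r0 → [0,1,0]
  r2 -= 2·r0 → [0,0,4]
  r2 -= 0·r1 → [0,0,4]

L=[[1,0,0],[4,1,0],[2,0,1]] U=[[-4,-3,-1],[0,1,0],[0,0,4]]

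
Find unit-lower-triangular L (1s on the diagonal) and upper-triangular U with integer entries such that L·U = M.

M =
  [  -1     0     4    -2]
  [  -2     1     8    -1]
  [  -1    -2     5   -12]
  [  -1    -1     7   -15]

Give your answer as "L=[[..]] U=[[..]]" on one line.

L=[[1,0,0,0],[2,1,0,0],[1,-2,1,0],[1,-1,3,1]] U=[[-1,0,4,-2],[0,1,0,3],[0,0,1,-4],[0,0,0,2]]

  row1 -= 2·row0 → [0,1,0,3]
  row2 -= 1·row0 → [0,-2,1,-10]
  row3 -= 1·row0 → [0,-1,3,-13]
  row2 -= -2·row1 → [0,0,1,-4]
  row3 -= -1·row1 → [0,0,3,-10]
  row3 -= 3·row2 → [0,0,0,2]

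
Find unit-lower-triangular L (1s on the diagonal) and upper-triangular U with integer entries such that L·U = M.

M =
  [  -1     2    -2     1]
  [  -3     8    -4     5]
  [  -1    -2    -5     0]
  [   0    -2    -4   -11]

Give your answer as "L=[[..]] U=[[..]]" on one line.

L=[[1,0,0,0],[3,1,0,0],[1,-2,1,0],[0,-1,-2,1]] U=[[-1,2,-2,1],[0,2,2,2],[0,0,1,3],[0,0,0,-3]]

  row1 -= 3·row0 → [0,2,2,2]
  row2 -= 1·row0 → [0,-4,-3,-1]
  row3 -= 0·row0 → [0,-2,-4,-11]
  row2 -= -2·row1 → [0,0,1,3]
  row3 -= -1·row1 → [0,0,-2,-9]
  row3 -= -2·row2 → [0,0,0,-3]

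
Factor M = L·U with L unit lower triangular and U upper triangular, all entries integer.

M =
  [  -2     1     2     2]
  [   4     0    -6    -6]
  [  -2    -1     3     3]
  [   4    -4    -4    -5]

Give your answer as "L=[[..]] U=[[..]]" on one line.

L=[[1,0,0,0],[-2,1,0,0],[1,-1,1,0],[-2,-1,2,1]] U=[[-2,1,2,2],[0,2,-2,-2],[0,0,-1,-1],[0,0,0,-1]]

  r1 -= -2·r0 → [0,2,-2,-2]
  r2 -= 1·r0 → [0,-2,1,1]
  r3 -= -2·r0 → [0,-2,0,-1]
  r2 -= -1·r1 → [0,0,-1,-1]
  r3 -= -1·r1 → [0,0,-2,-3]
  r3 -= 2·r2 → [0,0,0,-1]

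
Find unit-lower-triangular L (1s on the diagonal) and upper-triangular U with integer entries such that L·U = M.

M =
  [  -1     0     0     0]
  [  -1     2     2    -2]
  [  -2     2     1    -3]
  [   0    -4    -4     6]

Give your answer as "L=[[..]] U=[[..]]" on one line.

  row1 -= 1·row0 → [0,2,2,-2]
  row2 -= 2·row0 → [0,2,1,-3]
  row3 -= 0·row0 → [0,-4,-4,6]
  row2 -= 1·row1 → [0,0,-1,-1]
  row3 -= -2·row1 → [0,0,0,2]
  row3 -= 0·row2 → [0,0,0,2]

L=[[1,0,0,0],[1,1,0,0],[2,1,1,0],[0,-2,0,1]] U=[[-1,0,0,0],[0,2,2,-2],[0,0,-1,-1],[0,0,0,2]]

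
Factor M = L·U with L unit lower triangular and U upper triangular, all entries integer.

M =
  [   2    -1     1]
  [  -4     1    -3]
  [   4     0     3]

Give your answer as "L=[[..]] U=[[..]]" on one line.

L=[[1,0,0],[-2,1,0],[2,-2,1]] U=[[2,-1,1],[0,-1,-1],[0,0,-1]]

  R1 -= -2·R0 → [0,-1,-1]
  R2 -= 2·R0 → [0,2,1]
  R2 -= -2·R1 → [0,0,-1]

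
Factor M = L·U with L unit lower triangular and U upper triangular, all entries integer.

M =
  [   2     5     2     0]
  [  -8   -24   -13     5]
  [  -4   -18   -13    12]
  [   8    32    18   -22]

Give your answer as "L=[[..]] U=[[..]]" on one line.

  row1 -= -4·row0 → [0,-4,-5,5]
  row2 -= -2·row0 → [0,-8,-9,12]
  row3 -= 4·row0 → [0,12,10,-22]
  row2 -= 2·row1 → [0,0,1,2]
  row3 -= -3·row1 → [0,0,-5,-7]
  row3 -= -5·row2 → [0,0,0,3]

L=[[1,0,0,0],[-4,1,0,0],[-2,2,1,0],[4,-3,-5,1]] U=[[2,5,2,0],[0,-4,-5,5],[0,0,1,2],[0,0,0,3]]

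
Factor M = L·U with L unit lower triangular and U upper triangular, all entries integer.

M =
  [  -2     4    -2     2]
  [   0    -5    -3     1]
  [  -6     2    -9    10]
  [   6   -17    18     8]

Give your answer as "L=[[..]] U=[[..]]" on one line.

L=[[1,0,0,0],[0,1,0,0],[3,2,1,0],[-3,1,5,1]] U=[[-2,4,-2,2],[0,-5,-3,1],[0,0,3,2],[0,0,0,3]]

  r1 -= 0·r0 → [0,-5,-3,1]
  r2 -= 3·r0 → [0,-10,-3,4]
  r3 -= -3·r0 → [0,-5,12,14]
  r2 -= 2·r1 → [0,0,3,2]
  r3 -= 1·r1 → [0,0,15,13]
  r3 -= 5·r2 → [0,0,0,3]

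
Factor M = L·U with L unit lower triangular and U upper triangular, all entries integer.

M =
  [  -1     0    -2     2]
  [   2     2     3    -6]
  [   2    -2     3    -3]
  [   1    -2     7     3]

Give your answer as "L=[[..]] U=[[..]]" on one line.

L=[[1,0,0,0],[-2,1,0,0],[-2,-1,1,0],[-1,-1,-2,1]] U=[[-1,0,-2,2],[0,2,-1,-2],[0,0,-2,-1],[0,0,0,1]]

  row1 -= -2·row0 → [0,2,-1,-2]
  row2 -= -2·row0 → [0,-2,-1,1]
  row3 -= -1·row0 → [0,-2,5,5]
  row2 -= -1·row1 → [0,0,-2,-1]
  row3 -= -1·row1 → [0,0,4,3]
  row3 -= -2·row2 → [0,0,0,1]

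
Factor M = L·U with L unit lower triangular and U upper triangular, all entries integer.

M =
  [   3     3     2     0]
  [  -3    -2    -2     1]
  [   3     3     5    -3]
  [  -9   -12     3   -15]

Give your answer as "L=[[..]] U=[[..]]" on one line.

L=[[1,0,0,0],[-1,1,0,0],[1,0,1,0],[-3,-3,3,1]] U=[[3,3,2,0],[0,1,0,1],[0,0,3,-3],[0,0,0,-3]]

  r1 -= -1·r0 → [0,1,0,1]
  r2 -= 1·r0 → [0,0,3,-3]
  r3 -= -3·r0 → [0,-3,9,-15]
  r2 -= 0·r1 → [0,0,3,-3]
  r3 -= -3·r1 → [0,0,9,-12]
  r3 -= 3·r2 → [0,0,0,-3]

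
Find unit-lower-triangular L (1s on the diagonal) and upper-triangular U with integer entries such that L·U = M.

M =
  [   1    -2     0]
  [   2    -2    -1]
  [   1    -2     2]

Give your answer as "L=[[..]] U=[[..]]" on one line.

  r1 -= 2·r0 → [0,2,-1]
  r2 -= 1·r0 → [0,0,2]
  r2 -= 0·r1 → [0,0,2]

L=[[1,0,0],[2,1,0],[1,0,1]] U=[[1,-2,0],[0,2,-1],[0,0,2]]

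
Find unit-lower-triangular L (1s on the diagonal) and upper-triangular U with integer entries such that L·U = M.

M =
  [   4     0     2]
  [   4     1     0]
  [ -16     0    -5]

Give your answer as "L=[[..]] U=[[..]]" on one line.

  r1 -= 1·r0 → [0,1,-2]
  r2 -= -4·r0 → [0,0,3]
  r2 -= 0·r1 → [0,0,3]

L=[[1,0,0],[1,1,0],[-4,0,1]] U=[[4,0,2],[0,1,-2],[0,0,3]]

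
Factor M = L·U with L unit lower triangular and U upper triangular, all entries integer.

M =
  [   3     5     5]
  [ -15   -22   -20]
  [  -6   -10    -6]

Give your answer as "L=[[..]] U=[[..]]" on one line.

L=[[1,0,0],[-5,1,0],[-2,0,1]] U=[[3,5,5],[0,3,5],[0,0,4]]

  r1 -= -5·r0 → [0,3,5]
  r2 -= -2·r0 → [0,0,4]
  r2 -= 0·r1 → [0,0,4]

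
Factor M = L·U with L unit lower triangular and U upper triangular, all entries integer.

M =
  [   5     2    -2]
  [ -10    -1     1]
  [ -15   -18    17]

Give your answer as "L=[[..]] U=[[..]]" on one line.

L=[[1,0,0],[-2,1,0],[-3,-4,1]] U=[[5,2,-2],[0,3,-3],[0,0,-1]]

  R1 -= -2·R0 → [0,3,-3]
  R2 -= -3·R0 → [0,-12,11]
  R2 -= -4·R1 → [0,0,-1]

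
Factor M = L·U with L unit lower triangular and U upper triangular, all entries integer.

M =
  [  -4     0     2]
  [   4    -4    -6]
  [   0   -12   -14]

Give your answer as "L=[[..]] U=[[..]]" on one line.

L=[[1,0,0],[-1,1,0],[0,3,1]] U=[[-4,0,2],[0,-4,-4],[0,0,-2]]

  R1 -= -1·R0 → [0,-4,-4]
  R2 -= 0·R0 → [0,-12,-14]
  R2 -= 3·R1 → [0,0,-2]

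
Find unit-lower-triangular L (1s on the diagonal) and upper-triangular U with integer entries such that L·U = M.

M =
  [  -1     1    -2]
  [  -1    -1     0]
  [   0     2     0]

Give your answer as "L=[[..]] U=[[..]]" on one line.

  r1 -= 1·r0 → [0,-2,2]
  r2 -= 0·r0 → [0,2,0]
  r2 -= -1·r1 → [0,0,2]

L=[[1,0,0],[1,1,0],[0,-1,1]] U=[[-1,1,-2],[0,-2,2],[0,0,2]]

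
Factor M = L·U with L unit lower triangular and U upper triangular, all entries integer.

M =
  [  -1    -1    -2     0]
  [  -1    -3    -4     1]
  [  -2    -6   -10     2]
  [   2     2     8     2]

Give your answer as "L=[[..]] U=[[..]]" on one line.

  R1 -= 1·R0 → [0,-2,-2,1]
  R2 -= 2·R0 → [0,-4,-6,2]
  R3 -= -2·R0 → [0,0,4,2]
  R2 -= 2·R1 → [0,0,-2,0]
  R3 -= 0·R1 → [0,0,4,2]
  R3 -= -2·R2 → [0,0,0,2]

L=[[1,0,0,0],[1,1,0,0],[2,2,1,0],[-2,0,-2,1]] U=[[-1,-1,-2,0],[0,-2,-2,1],[0,0,-2,0],[0,0,0,2]]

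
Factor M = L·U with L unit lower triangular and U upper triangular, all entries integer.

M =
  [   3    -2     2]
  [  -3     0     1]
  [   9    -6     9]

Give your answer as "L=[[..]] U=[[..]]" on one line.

  R1 -= -1·R0 → [0,-2,3]
  R2 -= 3·R0 → [0,0,3]
  R2 -= 0·R1 → [0,0,3]

L=[[1,0,0],[-1,1,0],[3,0,1]] U=[[3,-2,2],[0,-2,3],[0,0,3]]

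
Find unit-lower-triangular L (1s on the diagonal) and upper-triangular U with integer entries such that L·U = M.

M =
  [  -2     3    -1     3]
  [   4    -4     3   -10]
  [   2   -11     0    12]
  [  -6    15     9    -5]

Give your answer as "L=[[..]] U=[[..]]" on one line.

L=[[1,0,0,0],[-2,1,0,0],[-1,-4,1,0],[3,3,3,1]] U=[[-2,3,-1,3],[0,2,1,-4],[0,0,3,-1],[0,0,0,1]]

  R1 -= -2·R0 → [0,2,1,-4]
  R2 -= -1·R0 → [0,-8,-1,15]
  R3 -= 3·R0 → [0,6,12,-14]
  R2 -= -4·R1 → [0,0,3,-1]
  R3 -= 3·R1 → [0,0,9,-2]
  R3 -= 3·R2 → [0,0,0,1]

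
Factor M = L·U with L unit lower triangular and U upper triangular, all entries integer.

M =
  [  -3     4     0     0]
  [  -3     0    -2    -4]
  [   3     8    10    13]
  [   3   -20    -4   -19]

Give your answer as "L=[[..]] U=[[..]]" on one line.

  row1 -= 1·row0 → [0,-4,-2,-4]
  row2 -= -1·row0 → [0,12,10,13]
  row3 -= -1·row0 → [0,-16,-4,-19]
  row2 -= -3·row1 → [0,0,4,1]
  row3 -= 4·row1 → [0,0,4,-3]
  row3 -= 1·row2 → [0,0,0,-4]

L=[[1,0,0,0],[1,1,0,0],[-1,-3,1,0],[-1,4,1,1]] U=[[-3,4,0,0],[0,-4,-2,-4],[0,0,4,1],[0,0,0,-4]]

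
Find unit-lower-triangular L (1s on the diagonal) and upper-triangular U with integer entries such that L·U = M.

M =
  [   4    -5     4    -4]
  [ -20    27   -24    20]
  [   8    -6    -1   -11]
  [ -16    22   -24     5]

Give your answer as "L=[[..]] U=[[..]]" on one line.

L=[[1,0,0,0],[-5,1,0,0],[2,2,1,0],[-4,1,4,1]] U=[[4,-5,4,-4],[0,2,-4,0],[0,0,-1,-3],[0,0,0,1]]

  r1 -= -5·r0 → [0,2,-4,0]
  r2 -= 2·r0 → [0,4,-9,-3]
  r3 -= -4·r0 → [0,2,-8,-11]
  r2 -= 2·r1 → [0,0,-1,-3]
  r3 -= 1·r1 → [0,0,-4,-11]
  r3 -= 4·r2 → [0,0,0,1]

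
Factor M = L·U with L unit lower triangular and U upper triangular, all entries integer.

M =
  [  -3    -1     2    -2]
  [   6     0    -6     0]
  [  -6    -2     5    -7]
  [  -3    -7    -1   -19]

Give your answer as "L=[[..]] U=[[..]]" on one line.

L=[[1,0,0,0],[-2,1,0,0],[2,0,1,0],[1,3,3,1]] U=[[-3,-1,2,-2],[0,-2,-2,-4],[0,0,1,-3],[0,0,0,4]]

  R1 -= -2·R0 → [0,-2,-2,-4]
  R2 -= 2·R0 → [0,0,1,-3]
  R3 -= 1·R0 → [0,-6,-3,-17]
  R2 -= 0·R1 → [0,0,1,-3]
  R3 -= 3·R1 → [0,0,3,-5]
  R3 -= 3·R2 → [0,0,0,4]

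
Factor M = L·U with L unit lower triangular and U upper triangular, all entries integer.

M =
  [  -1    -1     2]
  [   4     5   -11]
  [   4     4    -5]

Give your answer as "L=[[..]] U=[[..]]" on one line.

  row1 -= -4·row0 → [0,1,-3]
  row2 -= -4·row0 → [0,0,3]
  row2 -= 0·row1 → [0,0,3]

L=[[1,0,0],[-4,1,0],[-4,0,1]] U=[[-1,-1,2],[0,1,-3],[0,0,3]]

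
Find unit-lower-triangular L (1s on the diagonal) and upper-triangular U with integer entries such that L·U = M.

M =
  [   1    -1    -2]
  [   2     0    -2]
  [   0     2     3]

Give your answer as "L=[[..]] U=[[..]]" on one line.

L=[[1,0,0],[2,1,0],[0,1,1]] U=[[1,-1,-2],[0,2,2],[0,0,1]]

  R1 -= 2·R0 → [0,2,2]
  R2 -= 0·R0 → [0,2,3]
  R2 -= 1·R1 → [0,0,1]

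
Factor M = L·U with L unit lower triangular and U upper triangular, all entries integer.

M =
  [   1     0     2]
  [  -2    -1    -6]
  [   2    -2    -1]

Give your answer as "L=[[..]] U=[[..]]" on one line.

L=[[1,0,0],[-2,1,0],[2,2,1]] U=[[1,0,2],[0,-1,-2],[0,0,-1]]

  r1 -= -2·r0 → [0,-1,-2]
  r2 -= 2·r0 → [0,-2,-5]
  r2 -= 2·r1 → [0,0,-1]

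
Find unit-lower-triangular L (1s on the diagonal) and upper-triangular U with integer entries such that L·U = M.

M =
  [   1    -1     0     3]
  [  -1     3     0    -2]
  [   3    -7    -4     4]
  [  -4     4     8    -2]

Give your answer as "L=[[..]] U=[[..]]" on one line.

  row1 -= -1·row0 → [0,2,0,1]
  row2 -= 3·row0 → [0,-4,-4,-5]
  row3 -= -4·row0 → [0,0,8,10]
  row2 -= -2·row1 → [0,0,-4,-3]
  row3 -= 0·row1 → [0,0,8,10]
  row3 -= -2·row2 → [0,0,0,4]

L=[[1,0,0,0],[-1,1,0,0],[3,-2,1,0],[-4,0,-2,1]] U=[[1,-1,0,3],[0,2,0,1],[0,0,-4,-3],[0,0,0,4]]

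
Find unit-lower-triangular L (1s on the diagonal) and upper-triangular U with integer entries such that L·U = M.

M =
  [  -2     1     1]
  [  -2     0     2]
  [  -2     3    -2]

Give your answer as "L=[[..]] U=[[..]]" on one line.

  row1 -= 1·row0 → [0,-1,1]
  row2 -= 1·row0 → [0,2,-3]
  row2 -= -2·row1 → [0,0,-1]

L=[[1,0,0],[1,1,0],[1,-2,1]] U=[[-2,1,1],[0,-1,1],[0,0,-1]]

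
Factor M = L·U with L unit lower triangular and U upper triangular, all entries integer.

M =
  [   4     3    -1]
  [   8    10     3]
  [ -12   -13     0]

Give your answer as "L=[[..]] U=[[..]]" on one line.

  r1 -= 2·r0 → [0,4,5]
  r2 -= -3·r0 → [0,-4,-3]
  r2 -= -1·r1 → [0,0,2]

L=[[1,0,0],[2,1,0],[-3,-1,1]] U=[[4,3,-1],[0,4,5],[0,0,2]]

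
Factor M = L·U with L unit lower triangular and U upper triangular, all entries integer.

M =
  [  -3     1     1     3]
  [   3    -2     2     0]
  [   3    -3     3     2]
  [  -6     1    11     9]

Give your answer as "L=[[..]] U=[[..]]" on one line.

L=[[1,0,0,0],[-1,1,0,0],[-1,2,1,0],[2,1,-3,1]] U=[[-3,1,1,3],[0,-1,3,3],[0,0,-2,-1],[0,0,0,-3]]

  R1 -= -1·R0 → [0,-1,3,3]
  R2 -= -1·R0 → [0,-2,4,5]
  R3 -= 2·R0 → [0,-1,9,3]
  R2 -= 2·R1 → [0,0,-2,-1]
  R3 -= 1·R1 → [0,0,6,0]
  R3 -= -3·R2 → [0,0,0,-3]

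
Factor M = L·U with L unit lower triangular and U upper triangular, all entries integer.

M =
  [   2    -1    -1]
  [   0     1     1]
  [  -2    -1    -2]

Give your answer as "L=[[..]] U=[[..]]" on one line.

  r1 -= 0·r0 → [0,1,1]
  r2 -= -1·r0 → [0,-2,-3]
  r2 -= -2·r1 → [0,0,-1]

L=[[1,0,0],[0,1,0],[-1,-2,1]] U=[[2,-1,-1],[0,1,1],[0,0,-1]]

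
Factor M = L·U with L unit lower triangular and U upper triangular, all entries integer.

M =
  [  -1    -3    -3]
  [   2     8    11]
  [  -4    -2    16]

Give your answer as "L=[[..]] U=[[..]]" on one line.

L=[[1,0,0],[-2,1,0],[4,5,1]] U=[[-1,-3,-3],[0,2,5],[0,0,3]]

  R1 -= -2·R0 → [0,2,5]
  R2 -= 4·R0 → [0,10,28]
  R2 -= 5·R1 → [0,0,3]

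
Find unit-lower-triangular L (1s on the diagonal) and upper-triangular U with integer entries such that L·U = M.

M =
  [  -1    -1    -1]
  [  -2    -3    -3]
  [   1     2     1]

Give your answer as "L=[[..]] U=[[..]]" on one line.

  R1 -= 2·R0 → [0,-1,-1]
  R2 -= -1·R0 → [0,1,0]
  R2 -= -1·R1 → [0,0,-1]

L=[[1,0,0],[2,1,0],[-1,-1,1]] U=[[-1,-1,-1],[0,-1,-1],[0,0,-1]]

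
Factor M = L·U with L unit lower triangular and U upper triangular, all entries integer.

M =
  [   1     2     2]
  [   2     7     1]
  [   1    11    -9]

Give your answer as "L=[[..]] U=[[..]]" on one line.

L=[[1,0,0],[2,1,0],[1,3,1]] U=[[1,2,2],[0,3,-3],[0,0,-2]]

  row1 -= 2·row0 → [0,3,-3]
  row2 -= 1·row0 → [0,9,-11]
  row2 -= 3·row1 → [0,0,-2]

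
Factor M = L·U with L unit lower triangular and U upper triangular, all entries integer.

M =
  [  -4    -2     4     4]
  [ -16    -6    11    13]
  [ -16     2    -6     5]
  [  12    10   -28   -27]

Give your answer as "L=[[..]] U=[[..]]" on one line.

L=[[1,0,0,0],[4,1,0,0],[4,5,1,0],[-3,2,-2,1]] U=[[-4,-2,4,4],[0,2,-5,-3],[0,0,3,4],[0,0,0,-1]]

  row1 -= 4·row0 → [0,2,-5,-3]
  row2 -= 4·row0 → [0,10,-22,-11]
  row3 -= -3·row0 → [0,4,-16,-15]
  row2 -= 5·row1 → [0,0,3,4]
  row3 -= 2·row1 → [0,0,-6,-9]
  row3 -= -2·row2 → [0,0,0,-1]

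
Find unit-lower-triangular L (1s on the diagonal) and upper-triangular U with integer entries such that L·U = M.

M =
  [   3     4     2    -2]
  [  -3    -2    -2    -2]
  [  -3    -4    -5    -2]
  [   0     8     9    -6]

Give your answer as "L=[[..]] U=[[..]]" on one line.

  R1 -= -1·R0 → [0,2,0,-4]
  R2 -= -1·R0 → [0,0,-3,-4]
  R3 -= 0·R0 → [0,8,9,-6]
  R2 -= 0·R1 → [0,0,-3,-4]
  R3 -= 4·R1 → [0,0,9,10]
  R3 -= -3·R2 → [0,0,0,-2]

L=[[1,0,0,0],[-1,1,0,0],[-1,0,1,0],[0,4,-3,1]] U=[[3,4,2,-2],[0,2,0,-4],[0,0,-3,-4],[0,0,0,-2]]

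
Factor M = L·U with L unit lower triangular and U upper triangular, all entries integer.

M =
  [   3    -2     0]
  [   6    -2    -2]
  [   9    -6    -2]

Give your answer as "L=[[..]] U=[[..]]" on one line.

  row1 -= 2·row0 → [0,2,-2]
  row2 -= 3·row0 → [0,0,-2]
  row2 -= 0·row1 → [0,0,-2]

L=[[1,0,0],[2,1,0],[3,0,1]] U=[[3,-2,0],[0,2,-2],[0,0,-2]]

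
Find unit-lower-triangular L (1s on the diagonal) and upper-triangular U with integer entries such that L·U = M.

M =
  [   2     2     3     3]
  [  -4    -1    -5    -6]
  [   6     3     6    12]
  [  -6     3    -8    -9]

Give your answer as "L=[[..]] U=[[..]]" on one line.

L=[[1,0,0,0],[-2,1,0,0],[3,-1,1,0],[-3,3,1,1]] U=[[2,2,3,3],[0,3,1,0],[0,0,-2,3],[0,0,0,-3]]

  row1 -= -2·row0 → [0,3,1,0]
  row2 -= 3·row0 → [0,-3,-3,3]
  row3 -= -3·row0 → [0,9,1,0]
  row2 -= -1·row1 → [0,0,-2,3]
  row3 -= 3·row1 → [0,0,-2,0]
  row3 -= 1·row2 → [0,0,0,-3]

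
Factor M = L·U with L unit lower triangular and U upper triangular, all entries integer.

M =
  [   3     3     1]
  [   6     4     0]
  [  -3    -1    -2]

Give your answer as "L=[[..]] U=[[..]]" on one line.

L=[[1,0,0],[2,1,0],[-1,-1,1]] U=[[3,3,1],[0,-2,-2],[0,0,-3]]

  row1 -= 2·row0 → [0,-2,-2]
  row2 -= -1·row0 → [0,2,-1]
  row2 -= -1·row1 → [0,0,-3]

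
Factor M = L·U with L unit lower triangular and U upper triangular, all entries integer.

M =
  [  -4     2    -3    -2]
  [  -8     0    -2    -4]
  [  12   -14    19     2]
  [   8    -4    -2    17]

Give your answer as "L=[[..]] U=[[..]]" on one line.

L=[[1,0,0,0],[2,1,0,0],[-3,2,1,0],[-2,0,-4,1]] U=[[-4,2,-3,-2],[0,-4,4,0],[0,0,2,-4],[0,0,0,-3]]

  r1 -= 2·r0 → [0,-4,4,0]
  r2 -= -3·r0 → [0,-8,10,-4]
  r3 -= -2·r0 → [0,0,-8,13]
  r2 -= 2·r1 → [0,0,2,-4]
  r3 -= 0·r1 → [0,0,-8,13]
  r3 -= -4·r2 → [0,0,0,-3]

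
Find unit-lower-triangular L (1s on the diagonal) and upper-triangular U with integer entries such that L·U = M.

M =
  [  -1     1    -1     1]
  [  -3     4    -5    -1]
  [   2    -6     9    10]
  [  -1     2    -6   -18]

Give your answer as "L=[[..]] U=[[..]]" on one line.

  r1 -= 3·r0 → [0,1,-2,-4]
  r2 -= -2·r0 → [0,-4,7,12]
  r3 -= 1·r0 → [0,1,-5,-19]
  r2 -= -4·r1 → [0,0,-1,-4]
  r3 -= 1·r1 → [0,0,-3,-15]
  r3 -= 3·r2 → [0,0,0,-3]

L=[[1,0,0,0],[3,1,0,0],[-2,-4,1,0],[1,1,3,1]] U=[[-1,1,-1,1],[0,1,-2,-4],[0,0,-1,-4],[0,0,0,-3]]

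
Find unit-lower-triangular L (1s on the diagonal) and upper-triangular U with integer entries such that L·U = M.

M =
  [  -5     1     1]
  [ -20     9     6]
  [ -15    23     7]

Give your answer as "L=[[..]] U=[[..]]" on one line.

  row1 -= 4·row0 → [0,5,2]
  row2 -= 3·row0 → [0,20,4]
  row2 -= 4·row1 → [0,0,-4]

L=[[1,0,0],[4,1,0],[3,4,1]] U=[[-5,1,1],[0,5,2],[0,0,-4]]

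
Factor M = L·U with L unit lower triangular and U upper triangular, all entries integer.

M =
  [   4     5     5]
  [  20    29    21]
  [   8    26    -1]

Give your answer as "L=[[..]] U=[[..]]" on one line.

  R1 -= 5·R0 → [0,4,-4]
  R2 -= 2·R0 → [0,16,-11]
  R2 -= 4·R1 → [0,0,5]

L=[[1,0,0],[5,1,0],[2,4,1]] U=[[4,5,5],[0,4,-4],[0,0,5]]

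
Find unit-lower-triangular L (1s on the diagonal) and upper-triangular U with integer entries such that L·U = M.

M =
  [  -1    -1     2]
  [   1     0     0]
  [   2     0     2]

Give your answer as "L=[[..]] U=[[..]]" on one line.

L=[[1,0,0],[-1,1,0],[-2,2,1]] U=[[-1,-1,2],[0,-1,2],[0,0,2]]

  row1 -= -1·row0 → [0,-1,2]
  row2 -= -2·row0 → [0,-2,6]
  row2 -= 2·row1 → [0,0,2]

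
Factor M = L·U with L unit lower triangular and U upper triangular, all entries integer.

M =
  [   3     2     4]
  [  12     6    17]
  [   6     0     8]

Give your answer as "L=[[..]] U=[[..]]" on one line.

L=[[1,0,0],[4,1,0],[2,2,1]] U=[[3,2,4],[0,-2,1],[0,0,-2]]

  R1 -= 4·R0 → [0,-2,1]
  R2 -= 2·R0 → [0,-4,0]
  R2 -= 2·R1 → [0,0,-2]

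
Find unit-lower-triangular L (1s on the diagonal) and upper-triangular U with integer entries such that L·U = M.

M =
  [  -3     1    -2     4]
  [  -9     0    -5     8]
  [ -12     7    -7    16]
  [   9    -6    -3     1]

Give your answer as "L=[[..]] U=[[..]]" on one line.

L=[[1,0,0,0],[3,1,0,0],[4,-1,1,0],[-3,1,-5,1]] U=[[-3,1,-2,4],[0,-3,1,-4],[0,0,2,-4],[0,0,0,-3]]

  r1 -= 3·r0 → [0,-3,1,-4]
  r2 -= 4·r0 → [0,3,1,0]
  r3 -= -3·r0 → [0,-3,-9,13]
  r2 -= -1·r1 → [0,0,2,-4]
  r3 -= 1·r1 → [0,0,-10,17]
  r3 -= -5·r2 → [0,0,0,-3]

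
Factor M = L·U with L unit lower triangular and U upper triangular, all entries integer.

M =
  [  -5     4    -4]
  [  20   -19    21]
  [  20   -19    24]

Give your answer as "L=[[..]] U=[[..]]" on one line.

L=[[1,0,0],[-4,1,0],[-4,1,1]] U=[[-5,4,-4],[0,-3,5],[0,0,3]]

  row1 -= -4·row0 → [0,-3,5]
  row2 -= -4·row0 → [0,-3,8]
  row2 -= 1·row1 → [0,0,3]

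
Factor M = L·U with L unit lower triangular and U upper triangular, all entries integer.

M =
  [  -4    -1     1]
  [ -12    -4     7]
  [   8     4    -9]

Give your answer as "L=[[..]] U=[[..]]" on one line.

  R1 -= 3·R0 → [0,-1,4]
  R2 -= -2·R0 → [0,2,-7]
  R2 -= -2·R1 → [0,0,1]

L=[[1,0,0],[3,1,0],[-2,-2,1]] U=[[-4,-1,1],[0,-1,4],[0,0,1]]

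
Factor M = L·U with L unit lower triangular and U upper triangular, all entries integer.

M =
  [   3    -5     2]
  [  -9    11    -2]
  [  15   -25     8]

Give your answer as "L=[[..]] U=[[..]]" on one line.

L=[[1,0,0],[-3,1,0],[5,0,1]] U=[[3,-5,2],[0,-4,4],[0,0,-2]]

  R1 -= -3·R0 → [0,-4,4]
  R2 -= 5·R0 → [0,0,-2]
  R2 -= 0·R1 → [0,0,-2]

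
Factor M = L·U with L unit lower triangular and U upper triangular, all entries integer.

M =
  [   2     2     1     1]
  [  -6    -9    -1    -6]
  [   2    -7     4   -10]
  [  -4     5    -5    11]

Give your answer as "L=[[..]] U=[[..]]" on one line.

L=[[1,0,0,0],[-3,1,0,0],[1,3,1,0],[-2,-3,-1,1]] U=[[2,2,1,1],[0,-3,2,-3],[0,0,-3,-2],[0,0,0,2]]

  row1 -= -3·row0 → [0,-3,2,-3]
  row2 -= 1·row0 → [0,-9,3,-11]
  row3 -= -2·row0 → [0,9,-3,13]
  row2 -= 3·row1 → [0,0,-3,-2]
  row3 -= -3·row1 → [0,0,3,4]
  row3 -= -1·row2 → [0,0,0,2]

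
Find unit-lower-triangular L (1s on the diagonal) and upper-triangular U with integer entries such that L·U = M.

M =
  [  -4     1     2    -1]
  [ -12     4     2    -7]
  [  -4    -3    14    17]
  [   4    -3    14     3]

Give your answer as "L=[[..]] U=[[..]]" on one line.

  row1 -= 3·row0 → [0,1,-4,-4]
  row2 -= 1·row0 → [0,-4,12,18]
  row3 -= -1·row0 → [0,-2,16,2]
  row2 -= -4·row1 → [0,0,-4,2]
  row3 -= -2·row1 → [0,0,8,-6]
  row3 -= -2·row2 → [0,0,0,-2]

L=[[1,0,0,0],[3,1,0,0],[1,-4,1,0],[-1,-2,-2,1]] U=[[-4,1,2,-1],[0,1,-4,-4],[0,0,-4,2],[0,0,0,-2]]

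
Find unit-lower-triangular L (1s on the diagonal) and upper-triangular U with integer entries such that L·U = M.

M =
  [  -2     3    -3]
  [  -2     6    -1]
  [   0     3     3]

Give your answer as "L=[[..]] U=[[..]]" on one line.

  R1 -= 1·R0 → [0,3,2]
  R2 -= 0·R0 → [0,3,3]
  R2 -= 1·R1 → [0,0,1]

L=[[1,0,0],[1,1,0],[0,1,1]] U=[[-2,3,-3],[0,3,2],[0,0,1]]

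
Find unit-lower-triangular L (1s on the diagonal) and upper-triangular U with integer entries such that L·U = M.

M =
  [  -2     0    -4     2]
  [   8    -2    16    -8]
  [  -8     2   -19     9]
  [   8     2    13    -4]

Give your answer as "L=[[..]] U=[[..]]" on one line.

L=[[1,0,0,0],[-4,1,0,0],[4,-1,1,0],[-4,-1,1,1]] U=[[-2,0,-4,2],[0,-2,0,0],[0,0,-3,1],[0,0,0,3]]

  R1 -= -4·R0 → [0,-2,0,0]
  R2 -= 4·R0 → [0,2,-3,1]
  R3 -= -4·R0 → [0,2,-3,4]
  R2 -= -1·R1 → [0,0,-3,1]
  R3 -= -1·R1 → [0,0,-3,4]
  R3 -= 1·R2 → [0,0,0,3]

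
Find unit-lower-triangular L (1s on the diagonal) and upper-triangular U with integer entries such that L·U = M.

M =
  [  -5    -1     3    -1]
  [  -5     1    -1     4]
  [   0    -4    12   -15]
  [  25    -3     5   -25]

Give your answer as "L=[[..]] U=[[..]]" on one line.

L=[[1,0,0,0],[1,1,0,0],[0,-2,1,0],[-5,-4,1,1]] U=[[-5,-1,3,-1],[0,2,-4,5],[0,0,4,-5],[0,0,0,-5]]

  r1 -= 1·r0 → [0,2,-4,5]
  r2 -= 0·r0 → [0,-4,12,-15]
  r3 -= -5·r0 → [0,-8,20,-30]
  r2 -= -2·r1 → [0,0,4,-5]
  r3 -= -4·r1 → [0,0,4,-10]
  r3 -= 1·r2 → [0,0,0,-5]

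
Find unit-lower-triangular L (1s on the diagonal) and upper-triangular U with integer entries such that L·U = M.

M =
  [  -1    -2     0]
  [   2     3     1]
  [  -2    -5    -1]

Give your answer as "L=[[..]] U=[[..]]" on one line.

L=[[1,0,0],[-2,1,0],[2,1,1]] U=[[-1,-2,0],[0,-1,1],[0,0,-2]]

  r1 -= -2·r0 → [0,-1,1]
  r2 -= 2·r0 → [0,-1,-1]
  r2 -= 1·r1 → [0,0,-2]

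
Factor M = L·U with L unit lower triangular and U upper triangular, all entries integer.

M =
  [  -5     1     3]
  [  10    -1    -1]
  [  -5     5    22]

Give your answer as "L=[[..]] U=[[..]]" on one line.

L=[[1,0,0],[-2,1,0],[1,4,1]] U=[[-5,1,3],[0,1,5],[0,0,-1]]

  r1 -= -2·r0 → [0,1,5]
  r2 -= 1·r0 → [0,4,19]
  r2 -= 4·r1 → [0,0,-1]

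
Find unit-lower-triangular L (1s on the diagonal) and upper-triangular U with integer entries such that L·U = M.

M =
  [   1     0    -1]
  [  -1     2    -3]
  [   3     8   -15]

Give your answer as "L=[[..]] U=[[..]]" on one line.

L=[[1,0,0],[-1,1,0],[3,4,1]] U=[[1,0,-1],[0,2,-4],[0,0,4]]

  R1 -= -1·R0 → [0,2,-4]
  R2 -= 3·R0 → [0,8,-12]
  R2 -= 4·R1 → [0,0,4]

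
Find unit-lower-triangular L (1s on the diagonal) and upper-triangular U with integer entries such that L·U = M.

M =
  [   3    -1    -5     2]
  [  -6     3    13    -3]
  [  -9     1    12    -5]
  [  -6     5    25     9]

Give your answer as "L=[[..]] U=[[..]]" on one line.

L=[[1,0,0,0],[-2,1,0,0],[-3,-2,1,0],[-2,3,2,1]] U=[[3,-1,-5,2],[0,1,3,1],[0,0,3,3],[0,0,0,4]]

  r1 -= -2·r0 → [0,1,3,1]
  r2 -= -3·r0 → [0,-2,-3,1]
  r3 -= -2·r0 → [0,3,15,13]
  r2 -= -2·r1 → [0,0,3,3]
  r3 -= 3·r1 → [0,0,6,10]
  r3 -= 2·r2 → [0,0,0,4]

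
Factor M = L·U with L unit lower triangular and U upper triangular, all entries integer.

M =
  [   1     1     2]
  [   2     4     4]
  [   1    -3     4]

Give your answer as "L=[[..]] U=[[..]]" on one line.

  R1 -= 2·R0 → [0,2,0]
  R2 -= 1·R0 → [0,-4,2]
  R2 -= -2·R1 → [0,0,2]

L=[[1,0,0],[2,1,0],[1,-2,1]] U=[[1,1,2],[0,2,0],[0,0,2]]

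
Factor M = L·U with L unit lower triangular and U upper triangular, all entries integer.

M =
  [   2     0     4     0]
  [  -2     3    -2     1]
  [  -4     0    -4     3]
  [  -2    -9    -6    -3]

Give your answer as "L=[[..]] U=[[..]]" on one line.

  r1 -= -1·r0 → [0,3,2,1]
  r2 -= -2·r0 → [0,0,4,3]
  r3 -= -1·r0 → [0,-9,-2,-3]
  r2 -= 0·r1 → [0,0,4,3]
  r3 -= -3·r1 → [0,0,4,0]
  r3 -= 1·r2 → [0,0,0,-3]

L=[[1,0,0,0],[-1,1,0,0],[-2,0,1,0],[-1,-3,1,1]] U=[[2,0,4,0],[0,3,2,1],[0,0,4,3],[0,0,0,-3]]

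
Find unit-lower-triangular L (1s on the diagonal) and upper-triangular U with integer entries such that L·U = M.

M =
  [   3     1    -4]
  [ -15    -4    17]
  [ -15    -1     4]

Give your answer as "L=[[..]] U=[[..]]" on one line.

  R1 -= -5·R0 → [0,1,-3]
  R2 -= -5·R0 → [0,4,-16]
  R2 -= 4·R1 → [0,0,-4]

L=[[1,0,0],[-5,1,0],[-5,4,1]] U=[[3,1,-4],[0,1,-3],[0,0,-4]]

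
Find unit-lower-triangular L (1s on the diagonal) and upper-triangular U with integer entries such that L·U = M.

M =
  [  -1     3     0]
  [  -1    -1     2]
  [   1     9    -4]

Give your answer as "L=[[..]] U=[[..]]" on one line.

  R1 -= 1·R0 → [0,-4,2]
  R2 -= -1·R0 → [0,12,-4]
  R2 -= -3·R1 → [0,0,2]

L=[[1,0,0],[1,1,0],[-1,-3,1]] U=[[-1,3,0],[0,-4,2],[0,0,2]]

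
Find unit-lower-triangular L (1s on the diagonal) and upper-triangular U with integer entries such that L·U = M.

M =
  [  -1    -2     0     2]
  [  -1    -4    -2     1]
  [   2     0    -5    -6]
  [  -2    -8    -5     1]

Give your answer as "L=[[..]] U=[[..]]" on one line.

L=[[1,0,0,0],[1,1,0,0],[-2,2,1,0],[2,2,1,1]] U=[[-1,-2,0,2],[0,-2,-2,-1],[0,0,-1,0],[0,0,0,-1]]

  r1 -= 1·r0 → [0,-2,-2,-1]
  r2 -= -2·r0 → [0,-4,-5,-2]
  r3 -= 2·r0 → [0,-4,-5,-3]
  r2 -= 2·r1 → [0,0,-1,0]
  r3 -= 2·r1 → [0,0,-1,-1]
  r3 -= 1·r2 → [0,0,0,-1]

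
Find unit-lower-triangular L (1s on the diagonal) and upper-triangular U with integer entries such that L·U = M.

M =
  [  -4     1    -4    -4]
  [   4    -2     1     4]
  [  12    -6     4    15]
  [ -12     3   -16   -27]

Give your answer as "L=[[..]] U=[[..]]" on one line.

L=[[1,0,0,0],[-1,1,0,0],[-3,3,1,0],[3,0,-4,1]] U=[[-4,1,-4,-4],[0,-1,-3,0],[0,0,1,3],[0,0,0,-3]]

  row1 -= -1·row0 → [0,-1,-3,0]
  row2 -= -3·row0 → [0,-3,-8,3]
  row3 -= 3·row0 → [0,0,-4,-15]
  row2 -= 3·row1 → [0,0,1,3]
  row3 -= 0·row1 → [0,0,-4,-15]
  row3 -= -4·row2 → [0,0,0,-3]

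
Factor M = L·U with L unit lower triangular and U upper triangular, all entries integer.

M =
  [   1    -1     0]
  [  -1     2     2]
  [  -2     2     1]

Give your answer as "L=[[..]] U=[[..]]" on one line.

  row1 -= -1·row0 → [0,1,2]
  row2 -= -2·row0 → [0,0,1]
  row2 -= 0·row1 → [0,0,1]

L=[[1,0,0],[-1,1,0],[-2,0,1]] U=[[1,-1,0],[0,1,2],[0,0,1]]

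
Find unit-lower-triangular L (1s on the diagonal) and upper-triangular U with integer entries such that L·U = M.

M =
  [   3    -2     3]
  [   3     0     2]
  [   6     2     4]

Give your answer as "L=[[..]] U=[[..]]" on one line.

L=[[1,0,0],[1,1,0],[2,3,1]] U=[[3,-2,3],[0,2,-1],[0,0,1]]

  R1 -= 1·R0 → [0,2,-1]
  R2 -= 2·R0 → [0,6,-2]
  R2 -= 3·R1 → [0,0,1]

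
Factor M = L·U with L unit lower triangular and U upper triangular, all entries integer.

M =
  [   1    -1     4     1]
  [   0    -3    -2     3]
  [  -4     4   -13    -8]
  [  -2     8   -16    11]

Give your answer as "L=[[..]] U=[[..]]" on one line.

  row1 -= 0·row0 → [0,-3,-2,3]
  row2 -= -4·row0 → [0,0,3,-4]
  row3 -= -2·row0 → [0,6,-8,13]
  row2 -= 0·row1 → [0,0,3,-4]
  row3 -= -2·row1 → [0,0,-12,19]
  row3 -= -4·row2 → [0,0,0,3]

L=[[1,0,0,0],[0,1,0,0],[-4,0,1,0],[-2,-2,-4,1]] U=[[1,-1,4,1],[0,-3,-2,3],[0,0,3,-4],[0,0,0,3]]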